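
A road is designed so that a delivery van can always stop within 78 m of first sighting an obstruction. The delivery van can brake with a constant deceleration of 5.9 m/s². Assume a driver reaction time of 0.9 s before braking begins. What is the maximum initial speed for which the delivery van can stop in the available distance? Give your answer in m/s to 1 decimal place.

Maximum speed ≈ 25.5 m/s

Stopping distance: v·t_r + v²/(2a) = 78 with t_r = 0.9 s and a = 5.900 m/s².
So v² + 10.620 v − 920.40 = 0.
Positive root: v = −a·t_r + √((a·t_r)² + 2a·d) = −5.310 + √(28.196 + 920.40) = 25.4893 m/s.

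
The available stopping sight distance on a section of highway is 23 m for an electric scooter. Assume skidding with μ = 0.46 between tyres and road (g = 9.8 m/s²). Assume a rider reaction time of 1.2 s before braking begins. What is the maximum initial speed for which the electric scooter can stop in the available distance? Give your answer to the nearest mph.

a = μg = 0.46 × 9.8 = 4.508 m/s².
Stopping distance: v·t_r + v²/(2a) = 23 with t_r = 1.2 s and a = 4.508 m/s².
So v² + 10.819 v − 207.37 = 0.
Positive root: v = −a·t_r + √((a·t_r)² + 2a·d) = −5.410 + √(29.268 + 207.37) = 9.9730 m/s.
9.9730 m/s ÷ 0.44704 = 22.309 mph.

Maximum speed ≈ 22 mph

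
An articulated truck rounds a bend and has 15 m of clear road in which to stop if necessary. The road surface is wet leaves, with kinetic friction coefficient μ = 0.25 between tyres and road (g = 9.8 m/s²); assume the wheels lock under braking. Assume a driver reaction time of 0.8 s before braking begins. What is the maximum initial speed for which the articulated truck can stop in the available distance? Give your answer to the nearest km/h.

Maximum speed ≈ 25 km/h

a = μg = 0.25 × 9.8 = 2.450 m/s².
Stopping distance: v·t_r + v²/(2a) = 15 with t_r = 0.8 s and a = 2.450 m/s².
So v² + 3.920 v − 73.50 = 0.
Positive root: v = −a·t_r + √((a·t_r)² + 2a·d) = −1.960 + √(3.842 + 73.50) = 6.8344 m/s.
6.8344 m/s × 3.6 = 24.604 km/h.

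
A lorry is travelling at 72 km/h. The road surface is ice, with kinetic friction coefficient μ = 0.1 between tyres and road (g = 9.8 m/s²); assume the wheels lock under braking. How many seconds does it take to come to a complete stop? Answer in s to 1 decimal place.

72 km/h ÷ 3.6 = 20.0000 m/s.
a = μg = 0.1 × 9.8 = 0.980 m/s².
Braking time = v/a = 20.0000 / 0.980 = 20.408 s.

Braking time ≈ 20.4 s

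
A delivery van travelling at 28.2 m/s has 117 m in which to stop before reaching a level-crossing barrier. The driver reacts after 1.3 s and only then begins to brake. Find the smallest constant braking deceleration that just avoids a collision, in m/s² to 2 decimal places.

Required deceleration ≈ 4.95 m/s²

Distance covered during reaction = 28.2000 × 1.3 = 36.660 m.
Distance available for braking: 117 − 36.660 = 80.340 m.
v² = 2a·d ⇒ a = v²/(2d) = 28.2000² / (2 × 80.340) = 795.240 / 160.680 = 4.9492 m/s².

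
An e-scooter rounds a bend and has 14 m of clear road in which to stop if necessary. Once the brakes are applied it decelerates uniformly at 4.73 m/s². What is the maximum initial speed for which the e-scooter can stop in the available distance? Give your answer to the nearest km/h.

v²/(2a) = d ⇒ v = √(2 × 4.730 × 14) = √132.44 = 11.5083 m/s.
11.5083 m/s × 3.6 = 41.430 km/h.

Maximum speed ≈ 41 km/h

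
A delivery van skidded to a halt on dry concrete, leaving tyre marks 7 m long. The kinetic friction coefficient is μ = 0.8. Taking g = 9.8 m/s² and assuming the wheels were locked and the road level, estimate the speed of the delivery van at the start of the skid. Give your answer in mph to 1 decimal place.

Deceleration a = μg = 0.8 × 9.8 = 7.840 m/s².
v = √(2a·d) = √(2 × 7.840 × 7) = √109.760 = 10.4766 m/s.
= 10.4766 ÷ 0.44704 = 23.435 mph.

Initial speed ≈ 23.4 mph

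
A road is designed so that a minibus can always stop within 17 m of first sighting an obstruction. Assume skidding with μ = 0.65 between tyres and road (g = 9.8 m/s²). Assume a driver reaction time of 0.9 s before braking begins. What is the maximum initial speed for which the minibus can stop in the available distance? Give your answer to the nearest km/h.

Maximum speed ≈ 36 km/h

a = μg = 0.65 × 9.8 = 6.370 m/s².
Stopping distance: v·t_r + v²/(2a) = 17 with t_r = 0.9 s and a = 6.370 m/s².
So v² + 11.466 v − 216.58 = 0.
Positive root: v = −a·t_r + √((a·t_r)² + 2a·d) = −5.733 + √(32.867 + 216.58) = 10.0609 m/s.
10.0609 m/s × 3.6 = 36.219 km/h.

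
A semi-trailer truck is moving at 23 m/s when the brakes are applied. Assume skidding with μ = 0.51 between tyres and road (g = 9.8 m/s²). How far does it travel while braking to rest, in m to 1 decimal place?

a = μg = 0.51 × 9.8 = 4.998 m/s².
Braking distance = v²/(2a) = 23.0000² / (2 × 4.998) = 529.000 / 9.996 = 52.921 m.

Braking distance ≈ 52.9 m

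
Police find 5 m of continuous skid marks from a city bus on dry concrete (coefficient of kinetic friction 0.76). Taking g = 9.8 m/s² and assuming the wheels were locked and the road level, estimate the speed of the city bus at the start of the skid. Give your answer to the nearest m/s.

Initial speed ≈ 9 m/s

Deceleration a = μg = 0.76 × 9.8 = 7.448 m/s².
v = √(2a·d) = √(2 × 7.448 × 5) = √74.480 = 8.6302 m/s.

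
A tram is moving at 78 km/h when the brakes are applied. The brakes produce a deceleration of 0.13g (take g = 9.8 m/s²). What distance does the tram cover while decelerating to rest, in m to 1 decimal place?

78 km/h ÷ 3.6 = 21.6667 m/s.
a = 0.13 × 9.8 = 1.274 m/s².
Braking distance = v²/(2a) = 21.6667² / (2 × 1.274) = 469.446 / 2.548 = 184.241 m.

Braking distance ≈ 184.2 m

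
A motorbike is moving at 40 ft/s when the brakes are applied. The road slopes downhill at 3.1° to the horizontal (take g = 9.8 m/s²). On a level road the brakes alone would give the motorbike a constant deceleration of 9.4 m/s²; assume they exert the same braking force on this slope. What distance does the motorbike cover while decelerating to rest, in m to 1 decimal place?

Braking distance ≈ 8.4 m

40 ft/s × 0.3048 = 12.1920 m/s.
Gravity along the downhill slope reduces the braking deceleration: a_eff = 9.400 − 9.8·sin 3.1° = 9.400 − 0.530 = 8.870 m/s².
Braking distance = v²/(2a) = 12.1920² / (2 × 8.870) = 148.645 / 17.740 = 8.379 m.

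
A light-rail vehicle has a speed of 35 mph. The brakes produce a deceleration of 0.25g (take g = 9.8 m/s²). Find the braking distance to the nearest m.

35 mph × 0.44704 = 15.6464 m/s.
a = 0.25 × 9.8 = 2.450 m/s².
Braking distance = v²/(2a) = 15.6464² / (2 × 2.450) = 244.810 / 4.900 = 49.961 m.

Braking distance ≈ 50 m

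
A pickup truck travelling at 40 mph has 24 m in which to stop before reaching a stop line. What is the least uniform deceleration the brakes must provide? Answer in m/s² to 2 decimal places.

40 mph × 0.44704 = 17.8816 m/s.
v² = 2a·d ⇒ a = v²/(2d) = 17.8816² / (2 × 24.000) = 319.752 / 48.000 = 6.6615 m/s².

Required deceleration ≈ 6.66 m/s²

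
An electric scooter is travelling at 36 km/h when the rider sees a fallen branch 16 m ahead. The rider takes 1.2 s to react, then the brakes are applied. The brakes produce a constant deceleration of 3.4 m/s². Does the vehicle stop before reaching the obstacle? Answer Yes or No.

36 km/h ÷ 3.6 = 10.0000 m/s.
Reaction distance = 10.0000 × 1.2 = 12.000 m.
Braking distance = v²/(2a) = 100.000 / 6.800 = 14.706 m.
Total stopping distance = 12.000 + 14.706 = 26.706 m, vs 16 m available — it cannot stop in time and overshoots by 26.706 − 16 = 10.706 m.

No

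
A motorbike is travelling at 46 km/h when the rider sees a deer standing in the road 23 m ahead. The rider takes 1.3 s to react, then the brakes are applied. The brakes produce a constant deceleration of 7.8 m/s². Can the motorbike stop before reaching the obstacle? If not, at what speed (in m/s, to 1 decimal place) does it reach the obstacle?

46 km/h ÷ 3.6 = 12.7778 m/s.
Reaction distance = 12.7778 × 1.3 = 16.611 m.
Braking distance needed to stop: v²/(2a) = 163.272 / 15.600 = 10.466 m, so total needed = 16.611 + 10.466 = 27.077 m > 23 m — it cannot stop.
Distance remaining when braking begins: 23 − 16.611 = 6.389 m.
v² = v₀² − 2a·d = 163.272 − 2 × 7.800 × 6.389 = 63.604 m²/s².
v = √63.604 = 7.975 m/s.

No — it strikes the obstacle at 8.0 m/s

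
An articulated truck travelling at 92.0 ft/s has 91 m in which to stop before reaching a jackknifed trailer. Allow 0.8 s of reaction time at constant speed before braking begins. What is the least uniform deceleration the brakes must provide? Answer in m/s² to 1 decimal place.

92 ft/s × 0.3048 = 28.0416 m/s.
Distance covered during reaction = 28.0416 × 0.8 = 22.433 m.
Distance available for braking: 91 − 22.433 = 68.567 m.
v² = 2a·d ⇒ a = v²/(2d) = 28.0416² / (2 × 68.567) = 786.331 / 137.134 = 5.7340 m/s².

Required deceleration ≈ 5.7 m/s²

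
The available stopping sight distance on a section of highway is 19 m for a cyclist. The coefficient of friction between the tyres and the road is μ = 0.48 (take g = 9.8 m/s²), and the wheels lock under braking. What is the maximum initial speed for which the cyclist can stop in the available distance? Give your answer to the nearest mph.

Maximum speed ≈ 30 mph

a = μg = 0.48 × 9.8 = 4.704 m/s².
v²/(2a) = d ⇒ v = √(2 × 4.704 × 19) = √178.75 = 13.3697 m/s.
13.3697 m/s ÷ 0.44704 = 29.907 mph.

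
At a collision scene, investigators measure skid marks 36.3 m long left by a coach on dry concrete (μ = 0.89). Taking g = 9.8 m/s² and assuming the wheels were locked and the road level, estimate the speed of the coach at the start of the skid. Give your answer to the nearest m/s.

Initial speed ≈ 25 m/s

Deceleration a = μg = 0.89 × 9.8 = 8.722 m/s².
v = √(2a·d) = √(2 × 8.722 × 36.3) = √633.217 = 25.1638 m/s.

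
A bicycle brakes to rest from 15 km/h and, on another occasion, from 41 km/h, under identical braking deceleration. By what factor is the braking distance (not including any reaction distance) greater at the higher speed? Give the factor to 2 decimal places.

Braking distance d = v²/(2a), so with a fixed, d ∝ v².
Factor = (41/15)² = 2.7333² = 7.4709.

Factor ≈ 7.47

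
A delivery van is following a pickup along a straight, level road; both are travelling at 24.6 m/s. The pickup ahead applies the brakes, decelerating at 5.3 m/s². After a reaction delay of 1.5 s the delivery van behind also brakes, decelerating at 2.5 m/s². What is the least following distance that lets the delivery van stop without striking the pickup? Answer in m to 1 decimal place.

Minimum gap ≈ 100.8 m

Leader travels v²/(2a_L) = 605.160 / 10.600 = 57.091 m before stopping.
Follower covers v·t_r = 24.6000 × 1.5 = 36.900 m while reacting, then v²/(2a_F) = 605.160 / 5.000 = 121.032 m while braking, for a total of 36.900 + 121.032 = 157.932 m.
Since a_F ≤ a_L and the follower starts braking later, the follower is never slower than the leader, so the closest approach is when both have stopped.
Minimum gap = 157.932 − 57.091 = 100.841 m.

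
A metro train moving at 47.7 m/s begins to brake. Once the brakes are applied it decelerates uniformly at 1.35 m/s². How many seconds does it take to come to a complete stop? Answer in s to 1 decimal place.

Braking time = v/a = 47.7000 / 1.350 = 35.333 s.

Braking time ≈ 35.3 s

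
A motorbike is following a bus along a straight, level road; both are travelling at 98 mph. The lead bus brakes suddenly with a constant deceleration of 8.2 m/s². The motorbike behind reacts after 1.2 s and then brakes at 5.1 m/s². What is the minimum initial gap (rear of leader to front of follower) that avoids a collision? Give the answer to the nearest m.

98 mph × 0.44704 = 43.8099 m/s.
Leader travels v²/(2a_L) = 1919.307 / 16.400 = 117.031 m before stopping.
Follower covers v·t_r = 43.8099 × 1.2 = 52.572 m while reacting, then v²/(2a_F) = 1919.307 / 10.200 = 188.167 m while braking, for a total of 52.572 + 188.167 = 240.739 m.
Since a_F ≤ a_L and the follower starts braking later, the follower is never slower than the leader, so the closest approach is when both have stopped.
Minimum gap = 240.739 − 117.031 = 123.708 m.

Minimum gap ≈ 124 m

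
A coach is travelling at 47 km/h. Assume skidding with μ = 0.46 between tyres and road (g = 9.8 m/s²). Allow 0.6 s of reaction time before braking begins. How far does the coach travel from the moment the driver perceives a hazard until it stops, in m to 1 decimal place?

Total stopping distance ≈ 26.7 m

47 km/h ÷ 3.6 = 13.0556 m/s.
a = μg = 0.46 × 9.8 = 4.508 m/s².
Reaction distance = v·t_r = 13.0556 × 0.6 = 7.833 m.
Braking distance = v²/(2a) = 13.0556² / (2 × 4.508) = 170.449 / 9.016 = 18.905 m.
Total = 7.833 + 18.905 = 26.738 m.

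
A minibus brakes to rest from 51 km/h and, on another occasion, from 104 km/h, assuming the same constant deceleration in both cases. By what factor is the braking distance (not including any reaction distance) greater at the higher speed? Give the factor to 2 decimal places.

Braking distance d = v²/(2a), so with a fixed, d ∝ v².
Factor = (104/51)² = 2.0392² = 4.1583.

Factor ≈ 4.16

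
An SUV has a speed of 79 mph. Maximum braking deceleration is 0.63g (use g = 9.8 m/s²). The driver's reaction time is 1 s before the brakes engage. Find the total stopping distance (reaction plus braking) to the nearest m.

Total stopping distance ≈ 136 m

79 mph × 0.44704 = 35.3162 m/s.
a = 0.63 × 9.8 = 6.174 m/s².
Reaction distance = v·t_r = 35.3162 × 1 = 35.316 m.
Braking distance = v²/(2a) = 35.3162² / (2 × 6.174) = 1247.234 / 12.348 = 101.007 m.
Total = 35.316 + 101.007 = 136.323 m.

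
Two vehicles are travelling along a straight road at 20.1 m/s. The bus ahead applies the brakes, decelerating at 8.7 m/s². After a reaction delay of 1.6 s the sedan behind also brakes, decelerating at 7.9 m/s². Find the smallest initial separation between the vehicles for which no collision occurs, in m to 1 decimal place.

Minimum gap ≈ 34.5 m

Leader travels v²/(2a_L) = 404.010 / 17.400 = 23.219 m before stopping.
Follower covers v·t_r = 20.1000 × 1.6 = 32.160 m while reacting, then v²/(2a_F) = 404.010 / 15.800 = 25.570 m while braking, for a total of 32.160 + 25.570 = 57.730 m.
Since a_F ≤ a_L and the follower starts braking later, the follower is never slower than the leader, so the closest approach is when both have stopped.
Minimum gap = 57.730 − 23.219 = 34.511 m.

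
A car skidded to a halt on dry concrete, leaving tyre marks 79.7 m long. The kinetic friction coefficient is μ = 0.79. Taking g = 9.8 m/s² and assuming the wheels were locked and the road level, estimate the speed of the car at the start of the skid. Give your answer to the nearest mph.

Initial speed ≈ 79 mph

Deceleration a = μg = 0.79 × 9.8 = 7.742 m/s².
v = √(2a·d) = √(2 × 7.742 × 79.7) = √1234.075 = 35.1294 m/s.
= 35.1294 ÷ 0.44704 = 78.582 mph.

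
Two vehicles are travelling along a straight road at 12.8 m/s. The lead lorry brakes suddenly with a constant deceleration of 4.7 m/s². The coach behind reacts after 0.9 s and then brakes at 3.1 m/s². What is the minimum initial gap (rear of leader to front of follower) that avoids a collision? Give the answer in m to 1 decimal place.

Leader travels v²/(2a_L) = 163.840 / 9.400 = 17.430 m before stopping.
Follower covers v·t_r = 12.8000 × 0.9 = 11.520 m while reacting, then v²/(2a_F) = 163.840 / 6.200 = 26.426 m while braking, for a total of 11.520 + 26.426 = 37.946 m.
Since a_F ≤ a_L and the follower starts braking later, the follower is never slower than the leader, so the closest approach is when both have stopped.
Minimum gap = 37.946 − 17.430 = 20.516 m.

Minimum gap ≈ 20.5 m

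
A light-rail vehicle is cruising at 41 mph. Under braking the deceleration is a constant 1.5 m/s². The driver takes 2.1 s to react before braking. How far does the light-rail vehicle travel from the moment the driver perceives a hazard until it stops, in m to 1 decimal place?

41 mph × 0.44704 = 18.3286 m/s.
Reaction distance = v·t_r = 18.3286 × 2.1 = 38.490 m.
Braking distance = v²/(2a) = 18.3286² / (2 × 1.500) = 335.938 / 3.000 = 111.979 m.
Total = 38.490 + 111.979 = 150.469 m.

Total stopping distance ≈ 150.5 m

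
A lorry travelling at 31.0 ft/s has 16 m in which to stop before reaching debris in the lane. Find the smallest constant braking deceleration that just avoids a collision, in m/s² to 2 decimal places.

31 ft/s × 0.3048 = 9.4488 m/s.
v² = 2a·d ⇒ a = v²/(2d) = 9.4488² / (2 × 16.000) = 89.280 / 32.000 = 2.7900 m/s².

Required deceleration ≈ 2.79 m/s²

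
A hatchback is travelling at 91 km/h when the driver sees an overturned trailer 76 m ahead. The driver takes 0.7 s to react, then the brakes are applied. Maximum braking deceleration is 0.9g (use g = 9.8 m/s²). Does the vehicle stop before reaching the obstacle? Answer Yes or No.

Yes

91 km/h ÷ 3.6 = 25.2778 m/s.
a = 0.9 × 9.8 = 8.820 m/s².
Reaction distance = 25.2778 × 0.7 = 17.694 m.
Braking distance = v²/(2a) = 638.967 / 17.640 = 36.223 m.
Total stopping distance = 17.694 + 36.223 = 53.917 m, vs 76 m available — it stops with 76 − 53.917 = 22.083 m to spare.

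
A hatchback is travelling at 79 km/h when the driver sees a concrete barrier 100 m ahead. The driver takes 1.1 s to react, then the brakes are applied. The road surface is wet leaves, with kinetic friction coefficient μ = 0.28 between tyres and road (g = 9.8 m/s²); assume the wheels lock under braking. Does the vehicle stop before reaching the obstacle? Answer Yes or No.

No

79 km/h ÷ 3.6 = 21.9444 m/s.
a = μg = 0.28 × 9.8 = 2.744 m/s².
Reaction distance = 21.9444 × 1.1 = 24.139 m.
Braking distance = v²/(2a) = 481.557 / 5.488 = 87.747 m.
Total stopping distance = 24.139 + 87.747 = 111.886 m, vs 100 m available — it cannot stop in time and overshoots by 111.886 − 100 = 11.886 m.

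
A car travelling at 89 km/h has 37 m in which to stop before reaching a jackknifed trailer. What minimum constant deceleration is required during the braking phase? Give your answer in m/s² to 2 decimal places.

89 km/h ÷ 3.6 = 24.7222 m/s.
v² = 2a·d ⇒ a = v²/(2d) = 24.7222² / (2 × 37.000) = 611.187 / 74.000 = 8.2593 m/s².

Required deceleration ≈ 8.26 m/s²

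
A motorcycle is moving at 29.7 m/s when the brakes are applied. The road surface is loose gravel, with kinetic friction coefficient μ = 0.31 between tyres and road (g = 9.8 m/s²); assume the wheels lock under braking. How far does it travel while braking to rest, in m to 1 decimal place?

Braking distance ≈ 145.2 m

a = μg = 0.31 × 9.8 = 3.038 m/s².
Braking distance = v²/(2a) = 29.7000² / (2 × 3.038) = 882.090 / 6.076 = 145.176 m.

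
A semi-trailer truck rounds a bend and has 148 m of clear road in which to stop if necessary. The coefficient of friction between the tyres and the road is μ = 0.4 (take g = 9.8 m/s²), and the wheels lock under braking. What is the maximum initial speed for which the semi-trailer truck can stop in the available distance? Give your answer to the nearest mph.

a = μg = 0.4 × 9.8 = 3.920 m/s².
v²/(2a) = d ⇒ v = √(2 × 3.920 × 148) = √1160.32 = 34.0635 m/s.
34.0635 m/s ÷ 0.44704 = 76.198 mph.

Maximum speed ≈ 76 mph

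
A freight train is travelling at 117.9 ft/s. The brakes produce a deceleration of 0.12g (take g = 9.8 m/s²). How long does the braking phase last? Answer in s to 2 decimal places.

Braking time ≈ 30.56 s

117.9 ft/s × 0.3048 = 35.9359 m/s.
a = 0.12 × 9.8 = 1.176 m/s².
Braking time = v/a = 35.9359 / 1.176 = 30.558 s.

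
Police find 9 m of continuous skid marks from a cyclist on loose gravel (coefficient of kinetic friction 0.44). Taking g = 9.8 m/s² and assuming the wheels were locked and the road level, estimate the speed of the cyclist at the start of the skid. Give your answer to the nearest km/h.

Initial speed ≈ 32 km/h

Deceleration a = μg = 0.44 × 9.8 = 4.312 m/s².
v = √(2a·d) = √(2 × 4.312 × 9) = √77.616 = 8.8100 m/s.
= 8.8100 × 3.6 = 31.716 km/h.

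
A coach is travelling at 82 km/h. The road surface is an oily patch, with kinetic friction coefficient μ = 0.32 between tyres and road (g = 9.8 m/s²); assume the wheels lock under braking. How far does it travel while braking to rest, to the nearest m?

82 km/h ÷ 3.6 = 22.7778 m/s.
a = μg = 0.32 × 9.8 = 3.136 m/s².
Braking distance = v²/(2a) = 22.7778² / (2 × 3.136) = 518.828 / 6.272 = 82.721 m.

Braking distance ≈ 83 m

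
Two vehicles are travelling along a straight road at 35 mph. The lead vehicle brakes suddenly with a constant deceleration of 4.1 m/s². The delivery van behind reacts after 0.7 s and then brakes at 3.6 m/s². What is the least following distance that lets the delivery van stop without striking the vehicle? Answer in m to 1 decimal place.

Minimum gap ≈ 15.1 m

35 mph × 0.44704 = 15.6464 m/s.
Leader travels v²/(2a_L) = 244.810 / 8.200 = 29.855 m before stopping.
Follower covers v·t_r = 15.6464 × 0.7 = 10.952 m while reacting, then v²/(2a_F) = 244.810 / 7.200 = 34.001 m while braking, for a total of 10.952 + 34.001 = 44.953 m.
Since a_F ≤ a_L and the follower starts braking later, the follower is never slower than the leader, so the closest approach is when both have stopped.
Minimum gap = 44.953 − 29.855 = 15.098 m.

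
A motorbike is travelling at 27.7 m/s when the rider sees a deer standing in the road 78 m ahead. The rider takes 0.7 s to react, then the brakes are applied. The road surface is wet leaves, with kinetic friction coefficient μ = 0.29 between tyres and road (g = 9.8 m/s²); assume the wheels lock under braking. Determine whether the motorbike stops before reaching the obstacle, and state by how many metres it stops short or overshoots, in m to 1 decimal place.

a = μg = 0.29 × 9.8 = 2.842 m/s².
Reaction distance = 27.7000 × 0.7 = 19.390 m.
Braking distance = v²/(2a) = 767.290 / 5.684 = 134.991 m.
Total stopping distance = 19.390 + 134.991 = 154.381 m, vs 78 m available — it cannot stop in time and overshoots by 154.381 − 78 = 76.381 m.

No — it overshoots by 76.4 m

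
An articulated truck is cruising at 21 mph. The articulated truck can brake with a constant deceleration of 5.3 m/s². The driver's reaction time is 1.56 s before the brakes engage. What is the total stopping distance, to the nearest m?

21 mph × 0.44704 = 9.3878 m/s.
Reaction distance = v·t_r = 9.3878 × 1.56 = 14.645 m.
Braking distance = v²/(2a) = 9.3878² / (2 × 5.300) = 88.131 / 10.600 = 8.314 m.
Total = 14.645 + 8.314 = 22.959 m.

Total stopping distance ≈ 23 m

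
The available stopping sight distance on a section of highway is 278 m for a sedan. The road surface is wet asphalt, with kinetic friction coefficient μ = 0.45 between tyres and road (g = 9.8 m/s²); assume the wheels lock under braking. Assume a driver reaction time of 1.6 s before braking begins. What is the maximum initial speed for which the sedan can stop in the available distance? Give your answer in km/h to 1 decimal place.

Maximum speed ≈ 154.7 km/h

a = μg = 0.45 × 9.8 = 4.410 m/s².
Stopping distance: v·t_r + v²/(2a) = 278 with t_r = 1.6 s and a = 4.410 m/s².
So v² + 14.112 v − 2451.96 = 0.
Positive root: v = −a·t_r + √((a·t_r)² + 2a·d) = −7.056 + √(49.787 + 2451.96) = 42.9615 m/s.
42.9615 m/s × 3.6 = 154.661 km/h.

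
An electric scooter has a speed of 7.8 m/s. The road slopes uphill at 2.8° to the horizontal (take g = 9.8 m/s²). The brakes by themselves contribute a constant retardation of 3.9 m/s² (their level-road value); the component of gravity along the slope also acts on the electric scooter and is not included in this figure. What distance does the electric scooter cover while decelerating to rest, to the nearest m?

Gravity along the uphill slope adds to the braking deceleration: a_eff = 3.900 + 9.8·sin 2.8° = 3.900 + 0.479 = 4.379 m/s².
Braking distance = v²/(2a) = 7.8000² / (2 × 4.379) = 60.840 / 8.758 = 6.947 m.

Braking distance ≈ 7 m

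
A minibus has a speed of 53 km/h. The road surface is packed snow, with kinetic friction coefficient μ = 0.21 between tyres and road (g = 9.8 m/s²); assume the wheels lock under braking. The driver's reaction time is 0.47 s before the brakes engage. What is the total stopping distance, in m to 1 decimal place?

Total stopping distance ≈ 59.6 m

53 km/h ÷ 3.6 = 14.7222 m/s.
a = μg = 0.21 × 9.8 = 2.058 m/s².
Reaction distance = v·t_r = 14.7222 × 0.47 = 6.919 m.
Braking distance = v²/(2a) = 14.7222² / (2 × 2.058) = 216.743 / 4.116 = 52.659 m.
Total = 6.919 + 52.659 = 59.578 m.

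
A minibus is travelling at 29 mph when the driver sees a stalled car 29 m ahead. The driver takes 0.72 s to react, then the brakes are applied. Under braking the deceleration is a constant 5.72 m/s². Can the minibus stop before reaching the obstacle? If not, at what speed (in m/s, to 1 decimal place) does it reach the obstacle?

29 mph × 0.44704 = 12.9642 m/s.
Reaction distance = 12.9642 × 0.72 = 9.334 m.
Braking distance = v²/(2a) = 168.070 / 11.440 = 14.691 m.
Total stopping distance = 9.334 + 14.691 = 24.025 m, vs 29 m available — it stops with 29 − 24.025 = 4.975 m to spare.

Yes — it stops about 5.0 m short of the obstacle, so it never reaches it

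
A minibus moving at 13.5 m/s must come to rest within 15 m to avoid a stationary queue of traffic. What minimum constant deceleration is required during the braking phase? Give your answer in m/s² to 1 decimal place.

v² = 2a·d ⇒ a = v²/(2d) = 13.5000² / (2 × 15.000) = 182.250 / 30.000 = 6.0750 m/s².

Required deceleration ≈ 6.1 m/s²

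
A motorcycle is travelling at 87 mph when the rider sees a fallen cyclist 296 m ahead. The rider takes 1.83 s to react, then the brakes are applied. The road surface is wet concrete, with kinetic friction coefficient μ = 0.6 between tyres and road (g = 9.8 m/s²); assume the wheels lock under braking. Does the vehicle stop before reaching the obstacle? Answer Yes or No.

87 mph × 0.44704 = 38.8925 m/s.
a = μg = 0.6 × 9.8 = 5.880 m/s².
Reaction distance = 38.8925 × 1.83 = 71.173 m.
Braking distance = v²/(2a) = 1512.627 / 11.760 = 128.625 m.
Total stopping distance = 71.173 + 128.625 = 199.798 m, vs 296 m available — it stops with 296 − 199.798 = 96.202 m to spare.

Yes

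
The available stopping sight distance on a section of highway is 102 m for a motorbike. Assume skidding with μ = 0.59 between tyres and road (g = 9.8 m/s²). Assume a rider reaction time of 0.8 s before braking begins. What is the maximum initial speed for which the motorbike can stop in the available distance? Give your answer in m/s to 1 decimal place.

Maximum speed ≈ 30.0 m/s

a = μg = 0.59 × 9.8 = 5.782 m/s².
Stopping distance: v·t_r + v²/(2a) = 102 with t_r = 0.8 s and a = 5.782 m/s².
So v² + 9.251 v − 1179.53 = 0.
Positive root: v = −a·t_r + √((a·t_r)² + 2a·d) = −4.626 + √(21.400 + 1179.53) = 30.0284 m/s.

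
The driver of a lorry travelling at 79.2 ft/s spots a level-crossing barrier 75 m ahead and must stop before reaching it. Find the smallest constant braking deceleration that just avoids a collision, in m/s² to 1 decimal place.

Required deceleration ≈ 3.9 m/s²

79.2 ft/s × 0.3048 = 24.1402 m/s.
v² = 2a·d ⇒ a = v²/(2d) = 24.1402² / (2 × 75.000) = 582.749 / 150.000 = 3.8850 m/s².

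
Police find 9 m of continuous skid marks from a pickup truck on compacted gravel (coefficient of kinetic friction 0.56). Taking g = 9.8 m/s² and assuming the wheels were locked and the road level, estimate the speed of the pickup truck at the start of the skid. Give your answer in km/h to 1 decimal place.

Initial speed ≈ 35.8 km/h

Deceleration a = μg = 0.56 × 9.8 = 5.488 m/s².
v = √(2a·d) = √(2 × 5.488 × 9) = √98.784 = 9.9390 m/s.
= 9.9390 × 3.6 = 35.780 km/h.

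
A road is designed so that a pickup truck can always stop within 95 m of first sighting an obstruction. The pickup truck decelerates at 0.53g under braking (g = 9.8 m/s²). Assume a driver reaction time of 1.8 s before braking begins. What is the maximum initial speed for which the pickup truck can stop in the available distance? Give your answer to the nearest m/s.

a = 0.53 × 9.8 = 5.194 m/s².
Stopping distance: v·t_r + v²/(2a) = 95 with t_r = 1.8 s and a = 5.194 m/s².
So v² + 18.698 v − 986.86 = 0.
Positive root: v = −a·t_r + √((a·t_r)² + 2a·d) = −9.349 + √(87.404 + 986.86) = 23.4270 m/s.

Maximum speed ≈ 23 m/s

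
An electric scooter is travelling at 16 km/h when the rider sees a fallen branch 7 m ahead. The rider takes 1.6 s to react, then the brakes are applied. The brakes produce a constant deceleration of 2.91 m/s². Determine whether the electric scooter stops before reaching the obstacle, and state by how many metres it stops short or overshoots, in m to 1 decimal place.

No — it overshoots by 3.5 m

16 km/h ÷ 3.6 = 4.4444 m/s.
Reaction distance = 4.4444 × 1.6 = 7.111 m.
Braking distance = v²/(2a) = 19.753 / 5.820 = 3.394 m.
Total stopping distance = 7.111 + 3.394 = 10.505 m, vs 7 m available — it cannot stop in time and overshoots by 10.505 − 7 = 3.505 m.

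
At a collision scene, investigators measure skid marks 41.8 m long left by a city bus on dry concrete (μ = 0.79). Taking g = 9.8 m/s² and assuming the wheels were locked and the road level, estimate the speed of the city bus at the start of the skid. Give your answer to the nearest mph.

Deceleration a = μg = 0.79 × 9.8 = 7.742 m/s².
v = √(2a·d) = √(2 × 7.742 × 41.8) = √647.231 = 25.4407 m/s.
= 25.4407 ÷ 0.44704 = 56.909 mph.

Initial speed ≈ 57 mph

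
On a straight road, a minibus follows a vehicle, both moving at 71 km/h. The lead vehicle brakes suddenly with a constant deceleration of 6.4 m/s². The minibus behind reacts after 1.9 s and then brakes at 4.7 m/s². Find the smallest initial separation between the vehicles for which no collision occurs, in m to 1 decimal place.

71 km/h ÷ 3.6 = 19.7222 m/s.
Leader travels v²/(2a_L) = 388.965 / 12.800 = 30.388 m before stopping.
Follower covers v·t_r = 19.7222 × 1.9 = 37.472 m while reacting, then v²/(2a_F) = 388.965 / 9.400 = 41.379 m while braking, for a total of 37.472 + 41.379 = 78.851 m.
Since a_F ≤ a_L and the follower starts braking later, the follower is never slower than the leader, so the closest approach is when both have stopped.
Minimum gap = 78.851 − 30.388 = 48.463 m.

Minimum gap ≈ 48.5 m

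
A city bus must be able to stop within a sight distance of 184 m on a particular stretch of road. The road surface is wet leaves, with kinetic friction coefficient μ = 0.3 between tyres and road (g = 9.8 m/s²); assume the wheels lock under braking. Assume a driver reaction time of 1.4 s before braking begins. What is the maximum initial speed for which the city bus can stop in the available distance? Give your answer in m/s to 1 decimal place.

a = μg = 0.3 × 9.8 = 2.940 m/s².
Stopping distance: v·t_r + v²/(2a) = 184 with t_r = 1.4 s and a = 2.940 m/s².
So v² + 8.232 v − 1081.92 = 0.
Positive root: v = −a·t_r + √((a·t_r)² + 2a·d) = −4.116 + √(16.941 + 1081.92) = 29.0331 m/s.

Maximum speed ≈ 29.0 m/s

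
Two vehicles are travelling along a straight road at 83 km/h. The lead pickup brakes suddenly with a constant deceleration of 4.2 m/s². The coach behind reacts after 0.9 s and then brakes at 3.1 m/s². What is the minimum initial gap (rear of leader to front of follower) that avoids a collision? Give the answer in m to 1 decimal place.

Minimum gap ≈ 43.2 m

83 km/h ÷ 3.6 = 23.0556 m/s.
Leader travels v²/(2a_L) = 531.561 / 8.400 = 63.281 m before stopping.
Follower covers v·t_r = 23.0556 × 0.9 = 20.750 m while reacting, then v²/(2a_F) = 531.561 / 6.200 = 85.736 m while braking, for a total of 20.750 + 85.736 = 106.486 m.
Since a_F ≤ a_L and the follower starts braking later, the follower is never slower than the leader, so the closest approach is when both have stopped.
Minimum gap = 106.486 − 63.281 = 43.205 m.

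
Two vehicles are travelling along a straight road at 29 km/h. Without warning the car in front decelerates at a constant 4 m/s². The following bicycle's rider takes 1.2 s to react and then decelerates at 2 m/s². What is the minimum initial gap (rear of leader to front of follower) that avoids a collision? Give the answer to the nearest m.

29 km/h ÷ 3.6 = 8.0556 m/s.
Leader travels v²/(2a_L) = 64.893 / 8.000 = 8.112 m before stopping.
Follower covers v·t_r = 8.0556 × 1.2 = 9.667 m while reacting, then v²/(2a_F) = 64.893 / 4.000 = 16.223 m while braking, for a total of 9.667 + 16.223 = 25.890 m.
Since a_F ≤ a_L and the follower starts braking later, the follower is never slower than the leader, so the closest approach is when both have stopped.
Minimum gap = 25.890 − 8.112 = 17.778 m.

Minimum gap ≈ 18 m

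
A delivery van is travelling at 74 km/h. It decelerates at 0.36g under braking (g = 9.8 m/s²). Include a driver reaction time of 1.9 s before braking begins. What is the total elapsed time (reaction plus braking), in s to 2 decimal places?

74 km/h ÷ 3.6 = 20.5556 m/s.
a = 0.36 × 9.8 = 3.528 m/s².
Braking time = v/a = 20.5556 / 3.528 = 5.826 s.
Total = 1.9 + 5.826 = 7.726 s.

Total time ≈ 7.73 s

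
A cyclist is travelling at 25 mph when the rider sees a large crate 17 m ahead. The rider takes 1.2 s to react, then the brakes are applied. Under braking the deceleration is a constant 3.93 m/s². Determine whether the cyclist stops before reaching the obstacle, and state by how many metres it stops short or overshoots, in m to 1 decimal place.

No — it overshoots by 12.3 m

25 mph × 0.44704 = 11.1760 m/s.
Reaction distance = 11.1760 × 1.2 = 13.411 m.
Braking distance = v²/(2a) = 124.903 / 7.860 = 15.891 m.
Total stopping distance = 13.411 + 15.891 = 29.302 m, vs 17 m available — it cannot stop in time and overshoots by 29.302 − 17 = 12.302 m.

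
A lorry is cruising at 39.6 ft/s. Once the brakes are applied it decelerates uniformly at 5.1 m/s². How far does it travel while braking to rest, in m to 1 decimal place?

Braking distance ≈ 14.3 m

39.6 ft/s × 0.3048 = 12.0701 m/s.
Braking distance = v²/(2a) = 12.0701² / (2 × 5.100) = 145.687 / 10.200 = 14.283 m.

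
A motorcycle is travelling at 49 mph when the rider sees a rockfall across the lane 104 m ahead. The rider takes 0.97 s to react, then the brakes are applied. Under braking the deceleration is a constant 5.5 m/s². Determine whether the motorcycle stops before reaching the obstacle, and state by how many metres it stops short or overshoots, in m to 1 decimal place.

49 mph × 0.44704 = 21.9050 m/s.
Reaction distance = 21.9050 × 0.97 = 21.248 m.
Braking distance = v²/(2a) = 479.829 / 11.000 = 43.621 m.
Total stopping distance = 21.248 + 43.621 = 64.869 m, vs 104 m available — it stops with 104 − 64.869 = 39.131 m to spare.

Yes — it stops 39.1 m short of the obstacle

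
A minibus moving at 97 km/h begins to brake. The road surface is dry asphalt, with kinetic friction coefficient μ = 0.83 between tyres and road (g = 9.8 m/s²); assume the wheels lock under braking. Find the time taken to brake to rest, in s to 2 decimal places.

Braking time ≈ 3.31 s

97 km/h ÷ 3.6 = 26.9444 m/s.
a = μg = 0.83 × 9.8 = 8.134 m/s².
Braking time = v/a = 26.9444 / 8.134 = 3.313 s.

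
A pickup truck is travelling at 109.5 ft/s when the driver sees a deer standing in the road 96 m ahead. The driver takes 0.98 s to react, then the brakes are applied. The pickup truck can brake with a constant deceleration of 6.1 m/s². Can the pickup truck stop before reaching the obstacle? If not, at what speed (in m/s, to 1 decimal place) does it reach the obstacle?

109.5 ft/s × 0.3048 = 33.3756 m/s.
Reaction distance = 33.3756 × 0.98 = 32.708 m.
Braking distance needed to stop: v²/(2a) = 1113.931 / 12.200 = 91.306 m, so total needed = 32.708 + 91.306 = 124.014 m > 96 m — it cannot stop.
Distance remaining when braking begins: 96 − 32.708 = 63.292 m.
v² = v₀² − 2a·d = 1113.931 − 2 × 6.100 × 63.292 = 341.769 m²/s².
v = √341.769 = 18.487 m/s.

No — it strikes the obstacle at 18.5 m/s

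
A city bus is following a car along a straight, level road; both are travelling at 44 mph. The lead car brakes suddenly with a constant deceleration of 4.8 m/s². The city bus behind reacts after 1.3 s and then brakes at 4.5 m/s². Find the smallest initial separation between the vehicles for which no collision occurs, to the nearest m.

44 mph × 0.44704 = 19.6698 m/s.
Leader travels v²/(2a_L) = 386.901 / 9.600 = 40.302 m before stopping.
Follower covers v·t_r = 19.6698 × 1.3 = 25.571 m while reacting, then v²/(2a_F) = 386.901 / 9.000 = 42.989 m while braking, for a total of 25.571 + 42.989 = 68.560 m.
Since a_F ≤ a_L and the follower starts braking later, the follower is never slower than the leader, so the closest approach is when both have stopped.
Minimum gap = 68.560 − 40.302 = 28.258 m.

Minimum gap ≈ 28 m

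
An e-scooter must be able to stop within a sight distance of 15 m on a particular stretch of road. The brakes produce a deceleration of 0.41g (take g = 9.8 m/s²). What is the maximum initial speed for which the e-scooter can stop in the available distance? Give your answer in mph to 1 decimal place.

Maximum speed ≈ 24.6 mph

a = 0.41 × 9.8 = 4.018 m/s².
v²/(2a) = d ⇒ v = √(2 × 4.018 × 15) = √120.54 = 10.9791 m/s.
10.9791 m/s ÷ 0.44704 = 24.560 mph.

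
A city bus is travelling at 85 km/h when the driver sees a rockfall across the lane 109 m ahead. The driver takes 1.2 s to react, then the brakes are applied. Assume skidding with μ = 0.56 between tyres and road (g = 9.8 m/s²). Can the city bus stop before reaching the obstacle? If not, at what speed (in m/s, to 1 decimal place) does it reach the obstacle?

85 km/h ÷ 3.6 = 23.6111 m/s.
a = μg = 0.56 × 9.8 = 5.488 m/s².
Reaction distance = 23.6111 × 1.2 = 28.333 m.
Braking distance = v²/(2a) = 557.484 / 10.976 = 50.791 m.
Total stopping distance = 28.333 + 50.791 = 79.124 m, vs 109 m available — it stops with 109 − 79.124 = 29.876 m to spare.

Yes — it stops about 29.9 m short of the obstacle, so it never reaches it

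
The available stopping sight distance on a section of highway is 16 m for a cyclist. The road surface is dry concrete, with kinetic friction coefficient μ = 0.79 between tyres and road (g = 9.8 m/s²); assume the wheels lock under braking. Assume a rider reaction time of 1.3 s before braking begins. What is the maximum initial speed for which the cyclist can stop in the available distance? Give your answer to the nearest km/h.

Maximum speed ≈ 31 km/h

a = μg = 0.79 × 9.8 = 7.742 m/s².
Stopping distance: v·t_r + v²/(2a) = 16 with t_r = 1.3 s and a = 7.742 m/s².
So v² + 20.129 v − 247.74 = 0.
Positive root: v = −a·t_r + √((a·t_r)² + 2a·d) = −10.065 + √(101.304 + 247.74) = 8.6177 m/s.
8.6177 m/s × 3.6 = 31.024 km/h.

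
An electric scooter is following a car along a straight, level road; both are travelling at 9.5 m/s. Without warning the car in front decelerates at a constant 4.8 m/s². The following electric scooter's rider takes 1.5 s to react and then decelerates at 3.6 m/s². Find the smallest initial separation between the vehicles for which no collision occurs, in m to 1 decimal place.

Minimum gap ≈ 17.4 m

Leader travels v²/(2a_L) = 90.250 / 9.600 = 9.401 m before stopping.
Follower covers v·t_r = 9.5000 × 1.5 = 14.250 m while reacting, then v²/(2a_F) = 90.250 / 7.200 = 12.535 m while braking, for a total of 14.250 + 12.535 = 26.785 m.
Since a_F ≤ a_L and the follower starts braking later, the follower is never slower than the leader, so the closest approach is when both have stopped.
Minimum gap = 26.785 − 9.401 = 17.384 m.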